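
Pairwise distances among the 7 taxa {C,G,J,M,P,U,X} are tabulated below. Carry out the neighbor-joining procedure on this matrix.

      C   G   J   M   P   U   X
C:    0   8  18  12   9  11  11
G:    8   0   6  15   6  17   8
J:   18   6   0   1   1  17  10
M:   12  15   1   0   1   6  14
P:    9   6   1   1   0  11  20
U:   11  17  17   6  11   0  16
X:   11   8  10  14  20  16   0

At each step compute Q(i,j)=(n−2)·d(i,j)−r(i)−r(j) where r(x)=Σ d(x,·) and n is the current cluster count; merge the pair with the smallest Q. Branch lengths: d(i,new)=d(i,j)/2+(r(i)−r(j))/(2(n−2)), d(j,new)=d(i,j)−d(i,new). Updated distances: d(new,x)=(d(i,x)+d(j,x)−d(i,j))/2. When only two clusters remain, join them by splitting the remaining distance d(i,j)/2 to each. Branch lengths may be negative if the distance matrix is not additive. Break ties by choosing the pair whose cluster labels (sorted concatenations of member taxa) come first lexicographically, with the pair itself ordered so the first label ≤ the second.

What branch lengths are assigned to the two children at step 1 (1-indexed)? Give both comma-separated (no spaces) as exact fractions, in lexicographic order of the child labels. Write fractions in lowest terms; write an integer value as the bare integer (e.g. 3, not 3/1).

step 1: merge (G,X) at d=8, Q=-99; branch lengths G→21/10, X→59/10; new cluster GX
  updated: d(C,GX)=11/2, d(GX,J)=4, d(GX,M)=21/2, d(GX,P)=9, d(GX,U)=25/2
step 2: merge (C,GX) at d=11/2, Q=-75; branch lengths C→9/2, GX→1; new cluster CGX
  updated: d(CGX,J)=33/4, d(CGX,M)=17/2, d(CGX,P)=25/4, d(CGX,U)=9
step 3: merge (CGX,U) at d=9, Q=-48; branch lengths CGX→8/3, U→19/3; new cluster CGUX
  updated: d(CGUX,J)=65/8, d(CGUX,M)=11/4, d(CGUX,P)=33/8
step 4: merge (CGUX,M) at d=11/4, Q=-57/4; branch lengths CGUX→63/16, M→-19/16; new cluster CGMUX
  updated: d(CGMUX,J)=51/16, d(CGMUX,P)=19/16
step 5: merge (CGMUX,J) at d=51/16, Q=-43/8; branch lengths CGMUX→27/16, J→3/2; new cluster CGJMUX
  updated: d(CGJMUX,P)=-1/2
step 6: merge (CGJMUX,P) at d=-1/2; branch lengths CGJMUX→-1/4, P→-1/4; new cluster CGJMPUX
final tree: (((((C:9/2,(G:21/10,X:59/10):1):8/3,U:19/3):63/16,M:-19/16):27/16,J:3/2):-1/4,P:-1/4)
total length: 447/16

21/10,59/10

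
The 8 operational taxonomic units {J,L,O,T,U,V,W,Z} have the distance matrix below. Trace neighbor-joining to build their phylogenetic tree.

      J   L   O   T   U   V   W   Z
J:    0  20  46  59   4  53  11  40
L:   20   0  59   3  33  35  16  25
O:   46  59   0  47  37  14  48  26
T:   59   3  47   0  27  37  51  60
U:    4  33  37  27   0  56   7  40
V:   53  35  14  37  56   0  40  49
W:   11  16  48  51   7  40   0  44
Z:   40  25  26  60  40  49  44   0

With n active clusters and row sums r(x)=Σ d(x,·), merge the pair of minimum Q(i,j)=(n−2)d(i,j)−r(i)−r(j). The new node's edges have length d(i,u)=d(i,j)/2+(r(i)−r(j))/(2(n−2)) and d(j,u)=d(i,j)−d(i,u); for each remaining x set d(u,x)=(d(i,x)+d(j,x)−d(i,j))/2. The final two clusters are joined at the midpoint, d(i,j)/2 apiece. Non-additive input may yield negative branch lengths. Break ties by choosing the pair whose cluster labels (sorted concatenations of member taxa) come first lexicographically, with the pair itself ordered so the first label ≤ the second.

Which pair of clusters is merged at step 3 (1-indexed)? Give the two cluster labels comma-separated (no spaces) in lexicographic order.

iteration 1: select O,V (d=14, Q=-477); attach at lengths (77/12, 91/12); label the merged cluster OV
  updated: d(J,OV)=85/2, d(L,OV)=40, d(OV,T)=35, d(OV,U)=79/2, d(OV,W)=37, d(OV,Z)=61/2
iteration 2: select L,T (d=3, Q=-357); attach at lengths (-83/10, 113/10); label the merged cluster LT
  updated: d(J,LT)=38, d(LT,OV)=36, d(LT,U)=57/2, d(LT,W)=32, d(LT,Z)=41
iteration 3: select OV,Z (d=61/2, Q=-259); attach at lengths (14, 33/2); label the merged cluster OVZ
  updated: d(J,OVZ)=26, d(LT,OVZ)=93/4, d(OVZ,U)=49/2, d(OVZ,W)=101/4
iteration 4: select LT,OVZ (d=93/4, Q=-151); attach at lengths (185/12, 47/6); label the merged cluster LOTVZ
  updated: d(J,LOTVZ)=163/8, d(LOTVZ,U)=119/8, d(LOTVZ,W)=17
iteration 5: select J,U (d=4, Q=-213/4); attach at lengths (35/8, -3/8); label the merged cluster JU
  updated: d(JU,LOTVZ)=125/8, d(JU,W)=7
iteration 6: select JU,LOTVZ (d=125/8, Q=-317/8); attach at lengths (45/16, 205/16); label the merged cluster JLOTUVZ
  updated: d(JLOTUVZ,W)=67/16
iteration 7: select JLOTUVZ,W (d=67/16); attach at lengths (67/32, 67/32); label the merged cluster JLOTUVWZ
final tree: (((J:35/8,U:-3/8):45/16,((L:-83/10,T:113/10):185/12,((O:77/12,V:91/12):14,Z:33/2):47/6):205/16):67/32,W:67/32)
total length: 1513/16

OV,Z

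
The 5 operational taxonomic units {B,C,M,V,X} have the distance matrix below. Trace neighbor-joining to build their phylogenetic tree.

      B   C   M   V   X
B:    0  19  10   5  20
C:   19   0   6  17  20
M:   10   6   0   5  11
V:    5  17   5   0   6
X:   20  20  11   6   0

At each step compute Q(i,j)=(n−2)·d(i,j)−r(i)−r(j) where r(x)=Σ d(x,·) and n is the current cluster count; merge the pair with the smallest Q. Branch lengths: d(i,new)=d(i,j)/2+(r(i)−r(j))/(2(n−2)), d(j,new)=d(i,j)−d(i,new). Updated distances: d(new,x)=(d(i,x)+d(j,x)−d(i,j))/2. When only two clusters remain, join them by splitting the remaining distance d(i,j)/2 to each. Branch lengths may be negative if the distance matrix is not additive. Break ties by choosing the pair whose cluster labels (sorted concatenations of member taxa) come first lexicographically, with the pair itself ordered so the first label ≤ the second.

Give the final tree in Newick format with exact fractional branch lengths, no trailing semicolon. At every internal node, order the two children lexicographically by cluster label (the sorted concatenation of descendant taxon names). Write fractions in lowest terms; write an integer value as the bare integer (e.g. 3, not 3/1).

1. join C+M (d=6, Q=-76) ⇒ CM; edges |C|=8, |M|=-2
  updated: d(B,CM)=23/2, d(CM,V)=8, d(CM,X)=25/2
2. join B+CM (d=23/2, Q=-91/2) ⇒ BCM; edges |B|=55/8, |CM|=37/8
  updated: d(BCM,V)=3/4, d(BCM,X)=21/2
3. join BCM+V (d=3/4, Q=-69/4) ⇒ BCMV; edges |BCM|=21/8, |V|=-15/8
  updated: d(BCMV,X)=63/8
4. join BCMV+X (d=63/8) ⇒ BCMVX; edges |BCMV|=63/16, |X|=63/16
final tree: (((B:55/8,(C:8,M:-2):37/8):21/8,V:-15/8):63/16,X:63/16)
total length: 209/8

(((B:55/8,(C:8,M:-2):37/8):21/8,V:-15/8):63/16,X:63/16)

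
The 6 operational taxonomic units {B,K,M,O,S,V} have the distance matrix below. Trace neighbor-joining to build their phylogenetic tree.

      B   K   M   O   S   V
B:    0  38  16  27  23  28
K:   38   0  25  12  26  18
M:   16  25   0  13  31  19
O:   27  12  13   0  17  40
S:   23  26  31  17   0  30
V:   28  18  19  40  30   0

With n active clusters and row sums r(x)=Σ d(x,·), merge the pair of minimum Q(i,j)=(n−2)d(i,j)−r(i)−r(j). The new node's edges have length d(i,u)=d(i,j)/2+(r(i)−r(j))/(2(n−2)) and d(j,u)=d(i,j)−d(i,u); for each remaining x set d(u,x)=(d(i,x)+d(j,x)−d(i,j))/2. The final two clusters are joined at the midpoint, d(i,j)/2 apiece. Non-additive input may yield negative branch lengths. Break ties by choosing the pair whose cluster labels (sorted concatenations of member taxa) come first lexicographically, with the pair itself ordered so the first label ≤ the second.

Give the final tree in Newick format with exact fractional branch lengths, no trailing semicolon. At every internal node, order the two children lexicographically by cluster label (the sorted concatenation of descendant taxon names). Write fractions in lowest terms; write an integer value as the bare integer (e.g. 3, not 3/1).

((((B:65/6,M:31/6):4,(K:7,V:11):13/2):3,O:25/4):43/8,S:43/8)

1. join K+V (d=18, Q=-182) ⇒ KV; edges |K|=7, |V|=11
  updated: d(B,KV)=24, d(KV,M)=13, d(KV,O)=17, d(KV,S)=19
2. join B+M (d=16, Q=-115) ⇒ BM; edges |B|=65/6, |M|=31/6
  updated: d(BM,KV)=21/2, d(BM,O)=12, d(BM,S)=19
3. join BM+KV (d=21/2, Q=-67) ⇒ BKMV; edges |BM|=4, |KV|=13/2
  updated: d(BKMV,O)=37/4, d(BKMV,S)=55/4
4. join BKMV+O (d=37/4, Q=-40) ⇒ BKMOV; edges |BKMV|=3, |O|=25/4
  updated: d(BKMOV,S)=43/4
5. join BKMOV+S (d=43/4) ⇒ BKMOSV; edges |BKMOV|=43/8, |S|=43/8
final tree: ((((B:65/6,M:31/6):4,(K:7,V:11):13/2):3,O:25/4):43/8,S:43/8)
total length: 129/2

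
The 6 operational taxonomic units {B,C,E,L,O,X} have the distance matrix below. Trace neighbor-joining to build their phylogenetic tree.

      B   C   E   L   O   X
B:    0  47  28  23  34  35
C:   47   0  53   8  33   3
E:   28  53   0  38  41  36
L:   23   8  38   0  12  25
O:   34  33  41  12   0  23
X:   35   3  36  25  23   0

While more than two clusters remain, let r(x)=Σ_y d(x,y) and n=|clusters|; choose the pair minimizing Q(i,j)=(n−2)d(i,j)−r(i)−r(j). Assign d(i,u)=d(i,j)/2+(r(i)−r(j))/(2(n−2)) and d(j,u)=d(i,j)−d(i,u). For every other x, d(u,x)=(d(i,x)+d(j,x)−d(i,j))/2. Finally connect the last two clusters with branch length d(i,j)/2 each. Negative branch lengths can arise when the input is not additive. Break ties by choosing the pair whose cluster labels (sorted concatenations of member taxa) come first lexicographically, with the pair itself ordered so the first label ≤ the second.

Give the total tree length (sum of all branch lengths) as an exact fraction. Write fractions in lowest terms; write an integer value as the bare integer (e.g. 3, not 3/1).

1133/16

iteration 1: select C,X (d=3, Q=-254); attach at lengths (17/4, -5/4); label the merged cluster CX
  updated: d(B,CX)=79/2, d(CX,E)=43, d(CX,L)=15, d(CX,O)=53/2
iteration 2: select B,E (d=28, Q=-381/2); attach at lengths (39/4, 73/4); label the merged cluster BE
  updated: d(BE,CX)=109/4, d(BE,L)=33/2, d(BE,O)=47/2
iteration 3: select BE,O (d=47/2, Q=-329/4); attach at lengths (209/16, 167/16); label the merged cluster BEO
  updated: d(BEO,CX)=121/8, d(BEO,L)=5/2
iteration 4: select BEO,CX (d=121/8, Q=-261/8); attach at lengths (21/16, 221/16); label the merged cluster BCEOX
  updated: d(BCEOX,L)=19/16
iteration 5: select BCEOX,L (d=19/16); attach at lengths (19/32, 19/32); label the merged cluster BCELOX
final tree: ((((B:39/4,E:73/4):209/16,O:167/16):21/16,(C:17/4,X:-5/4):221/16):19/32,L:19/32)
total length: 1133/16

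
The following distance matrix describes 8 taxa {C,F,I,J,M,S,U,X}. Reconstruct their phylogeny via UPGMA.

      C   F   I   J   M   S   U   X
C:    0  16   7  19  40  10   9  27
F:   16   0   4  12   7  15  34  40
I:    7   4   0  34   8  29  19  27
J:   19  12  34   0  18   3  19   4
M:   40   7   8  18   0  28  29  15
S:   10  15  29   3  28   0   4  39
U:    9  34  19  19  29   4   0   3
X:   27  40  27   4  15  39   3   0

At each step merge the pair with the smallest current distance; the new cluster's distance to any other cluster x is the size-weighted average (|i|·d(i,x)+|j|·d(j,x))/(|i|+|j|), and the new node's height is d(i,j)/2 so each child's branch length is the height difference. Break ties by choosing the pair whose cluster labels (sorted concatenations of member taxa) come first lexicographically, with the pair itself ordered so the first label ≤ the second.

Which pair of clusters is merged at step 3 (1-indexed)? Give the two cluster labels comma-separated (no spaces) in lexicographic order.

1. join J+S (d=3) ⇒ JS; edges |J|=3/2, |S|=3/2
  updated: d(C,JS)=29/2, d(F,JS)=27/2, d(I,JS)=63/2, d(JS,M)=23, d(JS,U)=23/2, d(JS,X)=43/2
2. join U+X (d=3) ⇒ UX; edges |U|=3/2, |X|=3/2
  updated: d(C,UX)=18, d(F,UX)=37, d(I,UX)=23, d(JS,UX)=33/2, d(M,UX)=22
3. join F+I (d=4) ⇒ FI; edges |F|=2, |I|=2
  updated: d(C,FI)=23/2, d(FI,JS)=45/2, d(FI,M)=15/2, d(FI,UX)=30
4. join FI+M (d=15/2) ⇒ FIM; edges |FI|=7/4, |M|=15/4
  updated: d(C,FIM)=21, d(FIM,JS)=68/3, d(FIM,UX)=82/3
5. join C+JS (d=29/2) ⇒ CJS; edges |C|=29/4, |JS|=23/4
  updated: d(CJS,FIM)=199/9, d(CJS,UX)=17
6. join CJS+UX (d=17) ⇒ CJSUX; edges |CJS|=5/4, |UX|=7
  updated: d(CJSUX,FIM)=121/5
7. join CJSUX+FIM (d=121/5) ⇒ CFIJMSUX; edges |CJSUX|=18/5, |FIM|=167/20
final tree: (((C:29/4,(J:3/2,S:3/2):23/4):5/4,(U:3/2,X:3/2):7):18/5,((F:2,I:2):7/4,M:15/4):167/20)
total length: 487/10

F,I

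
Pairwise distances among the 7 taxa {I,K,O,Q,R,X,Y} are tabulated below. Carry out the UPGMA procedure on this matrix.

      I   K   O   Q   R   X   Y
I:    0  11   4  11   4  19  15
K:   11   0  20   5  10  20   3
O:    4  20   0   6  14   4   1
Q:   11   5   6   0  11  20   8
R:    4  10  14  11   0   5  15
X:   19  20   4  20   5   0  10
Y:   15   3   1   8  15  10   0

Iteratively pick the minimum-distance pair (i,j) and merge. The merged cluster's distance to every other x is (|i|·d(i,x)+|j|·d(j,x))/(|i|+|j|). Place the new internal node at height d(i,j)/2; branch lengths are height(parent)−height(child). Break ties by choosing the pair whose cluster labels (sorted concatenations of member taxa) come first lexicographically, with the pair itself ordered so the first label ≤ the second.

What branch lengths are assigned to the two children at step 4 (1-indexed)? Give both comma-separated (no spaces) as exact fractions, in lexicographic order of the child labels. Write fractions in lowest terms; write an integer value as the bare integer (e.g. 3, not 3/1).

iteration 1: select O,Y (d=1); attach at lengths (1/2, 1/2); label the merged cluster OY
  updated: d(I,OY)=19/2, d(K,OY)=23/2, d(OY,Q)=7, d(OY,R)=29/2, d(OY,X)=7
iteration 2: select I,R (d=4); attach at lengths (2, 2); label the merged cluster IR
  updated: d(IR,K)=21/2, d(IR,OY)=12, d(IR,Q)=11, d(IR,X)=12
iteration 3: select K,Q (d=5); attach at lengths (5/2, 5/2); label the merged cluster KQ
  updated: d(IR,KQ)=43/4, d(KQ,OY)=37/4, d(KQ,X)=20
iteration 4: select OY,X (d=7); attach at lengths (3, 7/2); label the merged cluster OXY
  updated: d(IR,OXY)=12, d(KQ,OXY)=77/6
iteration 5: select IR,KQ (d=43/4); attach at lengths (27/8, 23/8); label the merged cluster IKQR
  updated: d(IKQR,OXY)=149/12
iteration 6: select IKQR,OXY (d=149/12); attach at lengths (5/6, 65/24); label the merged cluster IKOQRXY
final tree: (((I:2,R:2):27/8,(K:5/2,Q:5/2):23/8):5/6,((O:1/2,Y:1/2):3,X:7/2):65/24)
total length: 631/24

3,7/2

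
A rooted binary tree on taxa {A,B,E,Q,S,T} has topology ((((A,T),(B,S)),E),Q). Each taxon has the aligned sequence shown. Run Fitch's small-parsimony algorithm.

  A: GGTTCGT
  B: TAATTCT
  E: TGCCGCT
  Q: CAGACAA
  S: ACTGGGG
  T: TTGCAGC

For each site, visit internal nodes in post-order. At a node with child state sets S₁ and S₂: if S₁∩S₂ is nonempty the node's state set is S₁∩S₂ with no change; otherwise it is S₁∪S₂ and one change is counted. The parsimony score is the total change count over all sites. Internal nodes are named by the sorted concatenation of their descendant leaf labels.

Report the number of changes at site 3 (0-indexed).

4

site 0, node AT: A={G} ∪ T={T} → {G,T} (+1)
site 0, node BS: B={T} ∪ S={A} → {A,T} (+1)
site 0, node ABST: AT={G,T} ∩ BS={A,T} → {T} (+0)
site 0, node ABEST: ABST={T} ∩ E={T} → {T} (+0)
site 0, node ABEQST: ABEST={T} ∪ Q={C} → {C,T} (+1)
site 1, node AT: A={G} ∪ T={T} → {G,T} (+1)
site 1, node BS: B={A} ∪ S={C} → {A,C} (+1)
site 1, node ABST: AT={G,T} ∪ BS={A,C} → {A,C,G,T} (+1)
site 1, node ABEST: ABST={A,C,G,T} ∩ E={G} → {G} (+0)
site 1, node ABEQST: ABEST={G} ∪ Q={A} → {A,G} (+1)
site 2, node AT: A={T} ∪ T={G} → {G,T} (+1)
site 2, node BS: B={A} ∪ S={T} → {A,T} (+1)
site 2, node ABST: AT={G,T} ∩ BS={A,T} → {T} (+0)
site 2, node ABEST: ABST={T} ∪ E={C} → {C,T} (+1)
site 2, node ABEQST: ABEST={C,T} ∪ Q={G} → {C,G,T} (+1)
site 3, node AT: A={T} ∪ T={C} → {C,T} (+1)
site 3, node BS: B={T} ∪ S={G} → {G,T} (+1)
site 3, node ABST: AT={C,T} ∩ BS={G,T} → {T} (+0)
site 3, node ABEST: ABST={T} ∪ E={C} → {C,T} (+1)
site 3, node ABEQST: ABEST={C,T} ∪ Q={A} → {A,C,T} (+1)
site 4, node AT: A={C} ∪ T={A} → {A,C} (+1)
site 4, node BS: B={T} ∪ S={G} → {G,T} (+1)
site 4, node ABST: AT={A,C} ∪ BS={G,T} → {A,C,G,T} (+1)
site 4, node ABEST: ABST={A,C,G,T} ∩ E={G} → {G} (+0)
site 4, node ABEQST: ABEST={G} ∪ Q={C} → {C,G} (+1)
site 5, node AT: A={G} ∩ T={G} → {G} (+0)
site 5, node BS: B={C} ∪ S={G} → {C,G} (+1)
site 5, node ABST: AT={G} ∩ BS={C,G} → {G} (+0)
site 5, node ABEST: ABST={G} ∪ E={C} → {C,G} (+1)
site 5, node ABEQST: ABEST={C,G} ∪ Q={A} → {A,C,G} (+1)
site 6, node AT: A={T} ∪ T={C} → {C,T} (+1)
site 6, node BS: B={T} ∪ S={G} → {G,T} (+1)
site 6, node ABST: AT={C,T} ∩ BS={G,T} → {T} (+0)
site 6, node ABEST: ABST={T} ∩ E={T} → {T} (+0)
site 6, node ABEQST: ABEST={T} ∪ Q={A} → {A,T} (+1)
per-site changes: [3, 4, 4, 4, 4, 3, 3]; total = 25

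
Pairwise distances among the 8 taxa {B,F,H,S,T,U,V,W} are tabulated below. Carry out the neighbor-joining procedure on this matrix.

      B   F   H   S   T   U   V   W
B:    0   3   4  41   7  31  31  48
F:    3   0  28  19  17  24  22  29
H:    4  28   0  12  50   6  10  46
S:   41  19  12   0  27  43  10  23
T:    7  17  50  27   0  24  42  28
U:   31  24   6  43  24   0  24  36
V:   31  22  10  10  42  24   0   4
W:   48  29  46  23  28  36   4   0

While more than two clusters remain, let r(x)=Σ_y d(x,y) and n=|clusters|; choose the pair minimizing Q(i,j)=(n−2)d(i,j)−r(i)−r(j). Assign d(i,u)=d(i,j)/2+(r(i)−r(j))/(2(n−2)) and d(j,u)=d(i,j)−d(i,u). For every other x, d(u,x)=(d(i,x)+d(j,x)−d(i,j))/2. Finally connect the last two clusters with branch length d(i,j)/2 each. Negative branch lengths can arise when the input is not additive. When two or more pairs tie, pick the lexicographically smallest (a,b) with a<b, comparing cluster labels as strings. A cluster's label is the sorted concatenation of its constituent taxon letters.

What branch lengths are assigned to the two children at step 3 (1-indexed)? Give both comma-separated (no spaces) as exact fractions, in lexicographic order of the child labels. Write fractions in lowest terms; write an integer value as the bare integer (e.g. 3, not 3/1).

103/16,129/16

1. join V+W (d=4, Q=-333) ⇒ VW; edges |V|=-47/12, |W|=95/12
  updated: d(B,VW)=75/2, d(F,VW)=47/2, d(H,VW)=26, d(S,VW)=29/2, d(T,VW)=33, d(U,VW)=28
2. join H+U (d=6, Q=-252) ⇒ HU; edges |H|=0, |U|=6
  updated: d(B,HU)=29/2, d(F,HU)=23, d(HU,S)=49/2, d(HU,T)=34, d(HU,VW)=24
3. join S+VW (d=29/2, Q=-401/2) ⇒ SVW; edges |S|=103/16, |VW|=129/16
  updated: d(B,SVW)=32, d(F,SVW)=14, d(HU,SVW)=17, d(SVW,T)=91/4
4. join HU+SVW (d=17, Q=-493/4) ⇒ HSUVW; edges |HU|=215/24, |SVW|=193/24
  updated: d(B,HSUVW)=59/4, d(F,HSUVW)=10, d(HSUVW,T)=159/8
5. join B+T (d=7, Q=-437/8) ⇒ BT; edges |B|=-41/32, |T|=265/32
  updated: d(BT,F)=13/2, d(BT,HSUVW)=221/16
6. join BT+F (d=13/2, Q=-485/16) ⇒ BFT; edges |BT|=165/32, |F|=43/32
  updated: d(BFT,HSUVW)=277/32
7. join BFT+HSUVW (d=277/32) ⇒ BFHSTUVW; edges |BFT|=277/64, |HSUVW|=277/64
final tree: (((B:-41/32,T:265/32):165/32,F:43/32):277/64,((H:0,U:6):215/24,(S:103/16,(V:-47/12,W:95/12):129/16):193/24):277/64)
total length: 2037/32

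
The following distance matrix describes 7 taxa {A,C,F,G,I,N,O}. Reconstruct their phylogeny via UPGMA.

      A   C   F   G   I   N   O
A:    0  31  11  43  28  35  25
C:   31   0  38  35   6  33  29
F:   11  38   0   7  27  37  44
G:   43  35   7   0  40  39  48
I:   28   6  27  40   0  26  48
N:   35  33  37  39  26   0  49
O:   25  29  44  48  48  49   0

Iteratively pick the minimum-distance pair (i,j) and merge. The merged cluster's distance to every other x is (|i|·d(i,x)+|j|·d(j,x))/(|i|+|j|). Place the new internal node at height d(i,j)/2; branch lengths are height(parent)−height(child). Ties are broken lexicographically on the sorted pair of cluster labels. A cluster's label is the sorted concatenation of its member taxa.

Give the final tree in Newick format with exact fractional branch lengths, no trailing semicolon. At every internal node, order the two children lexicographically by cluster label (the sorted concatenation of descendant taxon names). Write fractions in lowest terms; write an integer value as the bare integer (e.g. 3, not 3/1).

iteration 1: select C,I (d=6); attach at lengths (3, 3); label the merged cluster CI
  updated: d(A,CI)=59/2, d(CI,F)=65/2, d(CI,G)=75/2, d(CI,N)=59/2, d(CI,O)=77/2
iteration 2: select F,G (d=7); attach at lengths (7/2, 7/2); label the merged cluster FG
  updated: d(A,FG)=27, d(CI,FG)=35, d(FG,N)=38, d(FG,O)=46
iteration 3: select A,O (d=25); attach at lengths (25/2, 25/2); label the merged cluster AO
  updated: d(AO,CI)=34, d(AO,FG)=73/2, d(AO,N)=42
iteration 4: select CI,N (d=59/2); attach at lengths (47/4, 59/4); label the merged cluster CIN
  updated: d(AO,CIN)=110/3, d(CIN,FG)=36
iteration 5: select CIN,FG (d=36); attach at lengths (13/4, 29/2); label the merged cluster CFGIN
  updated: d(AO,CFGIN)=183/5
iteration 6: select AO,CFGIN (d=183/5); attach at lengths (29/5, 3/10); label the merged cluster ACFGINO
final tree: ((A:25/2,O:25/2):29/5,(((C:3,I:3):47/4,N:59/4):13/4,(F:7/2,G:7/2):29/2):3/10)
total length: 1767/20

((A:25/2,O:25/2):29/5,(((C:3,I:3):47/4,N:59/4):13/4,(F:7/2,G:7/2):29/2):3/10)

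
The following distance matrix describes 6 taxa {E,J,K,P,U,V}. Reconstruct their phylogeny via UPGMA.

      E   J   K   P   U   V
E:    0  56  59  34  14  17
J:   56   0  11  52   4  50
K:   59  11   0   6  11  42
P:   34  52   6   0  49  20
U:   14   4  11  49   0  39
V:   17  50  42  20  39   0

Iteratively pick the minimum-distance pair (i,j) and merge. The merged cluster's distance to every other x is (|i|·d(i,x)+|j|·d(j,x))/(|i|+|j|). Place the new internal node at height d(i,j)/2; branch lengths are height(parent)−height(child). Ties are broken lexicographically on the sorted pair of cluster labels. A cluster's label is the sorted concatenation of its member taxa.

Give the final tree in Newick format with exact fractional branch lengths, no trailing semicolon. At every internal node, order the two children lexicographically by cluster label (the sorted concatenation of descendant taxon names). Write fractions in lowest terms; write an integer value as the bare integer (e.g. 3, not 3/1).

1. join J+U (d=4) ⇒ JU; edges |J|=2, |U|=2
  updated: d(E,JU)=35, d(JU,K)=11, d(JU,P)=101/2, d(JU,V)=89/2
2. join K+P (d=6) ⇒ KP; edges |K|=3, |P|=3
  updated: d(E,KP)=93/2, d(JU,KP)=123/4, d(KP,V)=31
3. join E+V (d=17) ⇒ EV; edges |E|=17/2, |V|=17/2
  updated: d(EV,JU)=159/4, d(EV,KP)=155/4
4. join JU+KP (d=123/4) ⇒ JKPU; edges |JU|=107/8, |KP|=99/8
  updated: d(EV,JKPU)=157/4
5. join EV+JKPU (d=157/4) ⇒ EJKPUV; edges |EV|=89/8, |JKPU|=17/4
final tree: ((E:17/2,V:17/2):89/8,((J:2,U:2):107/8,(K:3,P:3):99/8):17/4)
total length: 545/8

((E:17/2,V:17/2):89/8,((J:2,U:2):107/8,(K:3,P:3):99/8):17/4)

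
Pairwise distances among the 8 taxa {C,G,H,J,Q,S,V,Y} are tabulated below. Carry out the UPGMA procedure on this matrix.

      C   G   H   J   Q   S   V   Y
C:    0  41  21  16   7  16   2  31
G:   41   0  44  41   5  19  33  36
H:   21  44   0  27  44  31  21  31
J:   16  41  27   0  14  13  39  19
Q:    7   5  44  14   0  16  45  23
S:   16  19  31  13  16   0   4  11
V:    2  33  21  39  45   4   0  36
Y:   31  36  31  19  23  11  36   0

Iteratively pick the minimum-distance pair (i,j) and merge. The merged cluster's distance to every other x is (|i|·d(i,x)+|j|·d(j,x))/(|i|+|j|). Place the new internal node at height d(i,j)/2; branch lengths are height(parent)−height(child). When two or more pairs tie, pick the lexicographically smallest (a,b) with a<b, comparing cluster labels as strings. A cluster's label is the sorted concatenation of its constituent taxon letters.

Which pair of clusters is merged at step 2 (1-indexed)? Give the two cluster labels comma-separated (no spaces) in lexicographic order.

1. join C+V (d=2) ⇒ CV; edges |C|=1, |V|=1
  updated: d(CV,G)=37, d(CV,H)=21, d(CV,J)=55/2, d(CV,Q)=26, d(CV,S)=10, d(CV,Y)=67/2
2. join G+Q (d=5) ⇒ GQ; edges |G|=5/2, |Q|=5/2
  updated: d(CV,GQ)=63/2, d(GQ,H)=44, d(GQ,J)=55/2, d(GQ,S)=35/2, d(GQ,Y)=59/2
3. join CV+S (d=10) ⇒ CSV; edges |CV|=4, |S|=5
  updated: d(CSV,GQ)=161/6, d(CSV,H)=73/3, d(CSV,J)=68/3, d(CSV,Y)=26
4. join J+Y (d=19) ⇒ JY; edges |J|=19/2, |Y|=19/2
  updated: d(CSV,JY)=73/3, d(GQ,JY)=57/2, d(H,JY)=29
5. join CSV+H (d=73/3) ⇒ CHSV; edges |CSV|=43/6, |H|=73/6
  updated: d(CHSV,GQ)=249/8, d(CHSV,JY)=51/2
6. join CHSV+JY (d=51/2) ⇒ CHJSVY; edges |CHSV|=7/12, |JY|=13/4
  updated: d(CHJSVY,GQ)=121/4
7. join CHJSVY+GQ (d=121/4) ⇒ CGHJQSVY; edges |CHJSVY|=19/8, |GQ|=101/8
final tree: (((((C:1,V:1):4,S:5):43/6,H:73/6):7/12,(J:19/2,Y:19/2):13/4):19/8,(G:5/2,Q:5/2):101/8)
total length: 439/6

G,Q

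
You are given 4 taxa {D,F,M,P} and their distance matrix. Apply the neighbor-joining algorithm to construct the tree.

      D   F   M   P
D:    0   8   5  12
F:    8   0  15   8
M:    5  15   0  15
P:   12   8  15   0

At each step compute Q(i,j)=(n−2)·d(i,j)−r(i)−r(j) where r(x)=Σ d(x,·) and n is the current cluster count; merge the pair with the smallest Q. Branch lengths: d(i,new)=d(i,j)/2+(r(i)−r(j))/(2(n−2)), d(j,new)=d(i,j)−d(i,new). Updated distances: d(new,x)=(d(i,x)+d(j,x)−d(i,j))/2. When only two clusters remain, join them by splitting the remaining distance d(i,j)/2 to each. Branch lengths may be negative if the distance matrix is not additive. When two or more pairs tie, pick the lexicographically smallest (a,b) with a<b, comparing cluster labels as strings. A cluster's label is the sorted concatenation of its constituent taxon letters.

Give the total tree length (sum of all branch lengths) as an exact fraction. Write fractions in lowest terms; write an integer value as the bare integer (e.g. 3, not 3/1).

19

step 1: merge (D,M) at d=5, Q=-50; branch lengths D→0, M→5; new cluster DM
  updated: d(DM,F)=9, d(DM,P)=11
step 2: merge (DM,F) at d=9, Q=-28; branch lengths DM→6, F→3; new cluster DFM
  updated: d(DFM,P)=5
step 3: merge (DFM,P) at d=5; branch lengths DFM→5/2, P→5/2; new cluster DFMP
final tree: (((D:0,M:5):6,F:3):5/2,P:5/2)
total length: 19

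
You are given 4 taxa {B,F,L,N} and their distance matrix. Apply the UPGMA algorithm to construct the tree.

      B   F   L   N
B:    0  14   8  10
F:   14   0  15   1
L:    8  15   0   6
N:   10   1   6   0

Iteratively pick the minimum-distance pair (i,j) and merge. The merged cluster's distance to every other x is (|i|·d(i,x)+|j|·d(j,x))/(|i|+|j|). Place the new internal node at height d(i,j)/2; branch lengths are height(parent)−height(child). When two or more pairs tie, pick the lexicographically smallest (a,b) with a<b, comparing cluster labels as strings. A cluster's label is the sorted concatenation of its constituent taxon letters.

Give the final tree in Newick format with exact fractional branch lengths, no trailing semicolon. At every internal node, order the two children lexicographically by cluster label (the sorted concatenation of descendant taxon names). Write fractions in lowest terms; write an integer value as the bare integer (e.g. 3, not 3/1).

step 1: merge (F,N) at d=1; branch lengths F→1/2, N→1/2; new cluster FN
  updated: d(B,FN)=12, d(FN,L)=21/2
step 2: merge (B,L) at d=8; branch lengths B→4, L→4; new cluster BL
  updated: d(BL,FN)=45/4
step 3: merge (BL,FN) at d=45/4; branch lengths BL→13/8, FN→41/8; new cluster BFLN
final tree: ((B:4,L:4):13/8,(F:1/2,N:1/2):41/8)
total length: 63/4

((B:4,L:4):13/8,(F:1/2,N:1/2):41/8)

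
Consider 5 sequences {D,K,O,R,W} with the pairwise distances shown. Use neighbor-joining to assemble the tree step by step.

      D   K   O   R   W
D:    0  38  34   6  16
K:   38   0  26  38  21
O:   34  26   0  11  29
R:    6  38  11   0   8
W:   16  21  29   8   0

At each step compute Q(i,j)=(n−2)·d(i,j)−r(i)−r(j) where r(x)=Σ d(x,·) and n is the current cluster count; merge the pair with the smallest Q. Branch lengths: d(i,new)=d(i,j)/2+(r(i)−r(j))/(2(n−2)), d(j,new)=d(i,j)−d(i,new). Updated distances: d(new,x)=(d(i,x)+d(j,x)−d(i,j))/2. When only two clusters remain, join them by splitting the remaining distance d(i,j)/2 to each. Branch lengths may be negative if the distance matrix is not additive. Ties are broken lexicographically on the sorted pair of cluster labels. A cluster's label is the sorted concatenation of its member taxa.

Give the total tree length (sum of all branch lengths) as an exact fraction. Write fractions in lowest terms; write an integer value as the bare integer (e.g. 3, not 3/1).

1. join K+O (d=26, Q=-145) ⇒ KO; edges |K|=101/6, |O|=55/6
  updated: d(D,KO)=23, d(KO,R)=23/2, d(KO,W)=12
2. join D+R (d=6, Q=-117/2) ⇒ DR; edges |D|=63/8, |R|=-15/8
  updated: d(DR,KO)=57/4, d(DR,W)=9
3. join DR+KO (d=57/4, Q=-141/4) ⇒ DKOR; edges |DR|=45/8, |KO|=69/8
  updated: d(DKOR,W)=27/8
4. join DKOR+W (d=27/8) ⇒ DKORW; edges |DKOR|=27/16, |W|=27/16
final tree: (((D:63/8,R:-15/8):45/8,(K:101/6,O:55/6):69/8):27/16,W:27/16)
total length: 397/8

397/8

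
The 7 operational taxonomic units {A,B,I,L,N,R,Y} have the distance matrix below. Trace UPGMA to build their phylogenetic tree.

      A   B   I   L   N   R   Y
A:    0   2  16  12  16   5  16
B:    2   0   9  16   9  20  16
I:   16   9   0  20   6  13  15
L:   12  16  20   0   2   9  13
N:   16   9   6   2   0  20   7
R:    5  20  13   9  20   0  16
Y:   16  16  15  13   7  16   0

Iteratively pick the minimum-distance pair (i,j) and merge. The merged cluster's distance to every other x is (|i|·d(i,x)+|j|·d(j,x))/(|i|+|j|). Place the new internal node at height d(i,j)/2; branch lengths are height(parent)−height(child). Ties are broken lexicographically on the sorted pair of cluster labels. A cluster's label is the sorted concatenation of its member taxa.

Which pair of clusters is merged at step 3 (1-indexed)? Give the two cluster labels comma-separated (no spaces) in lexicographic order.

LN,Y

1. join A+B (d=2) ⇒ AB; edges |A|=1, |B|=1
  updated: d(AB,I)=25/2, d(AB,L)=14, d(AB,N)=25/2, d(AB,R)=25/2, d(AB,Y)=16
2. join L+N (d=2) ⇒ LN; edges |L|=1, |N|=1
  updated: d(AB,LN)=53/4, d(I,LN)=13, d(LN,R)=29/2, d(LN,Y)=10
3. join LN+Y (d=10) ⇒ LNY; edges |LN|=4, |Y|=5
  updated: d(AB,LNY)=85/6, d(I,LNY)=41/3, d(LNY,R)=15
4. join AB+I (d=25/2) ⇒ ABI; edges |AB|=21/4, |I|=25/4
  updated: d(ABI,LNY)=14, d(ABI,R)=38/3
5. join ABI+R (d=38/3) ⇒ ABIR; edges |ABI|=1/12, |R|=19/3
  updated: d(ABIR,LNY)=57/4
6. join ABIR+LNY (d=57/4) ⇒ ABILNRY; edges |ABIR|=19/24, |LNY|=17/8
final tree: ((((A:1,B:1):21/4,I:25/4):1/12,R:19/3):19/24,((L:1,N:1):4,Y:5):17/8)
total length: 203/6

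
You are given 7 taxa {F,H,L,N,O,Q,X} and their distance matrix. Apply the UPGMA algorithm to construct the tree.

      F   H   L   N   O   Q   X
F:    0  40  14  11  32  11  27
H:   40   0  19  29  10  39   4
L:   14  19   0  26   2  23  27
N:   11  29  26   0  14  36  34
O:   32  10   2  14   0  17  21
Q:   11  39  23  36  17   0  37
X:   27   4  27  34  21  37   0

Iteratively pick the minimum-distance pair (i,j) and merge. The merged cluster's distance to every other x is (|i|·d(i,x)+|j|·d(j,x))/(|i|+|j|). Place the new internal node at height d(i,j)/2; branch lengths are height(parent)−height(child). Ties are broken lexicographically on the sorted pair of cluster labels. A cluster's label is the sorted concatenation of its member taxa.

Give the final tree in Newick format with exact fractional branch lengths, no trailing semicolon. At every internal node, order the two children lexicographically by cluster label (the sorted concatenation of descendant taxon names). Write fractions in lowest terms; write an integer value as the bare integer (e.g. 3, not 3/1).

iteration 1: select L,O (d=2); attach at lengths (1, 1); label the merged cluster LO
  updated: d(F,LO)=23, d(H,LO)=29/2, d(LO,N)=20, d(LO,Q)=20, d(LO,X)=24
iteration 2: select H,X (d=4); attach at lengths (2, 2); label the merged cluster HX
  updated: d(F,HX)=67/2, d(HX,LO)=77/4, d(HX,N)=63/2, d(HX,Q)=38
iteration 3: select F,N (d=11); attach at lengths (11/2, 11/2); label the merged cluster FN
  updated: d(FN,HX)=65/2, d(FN,LO)=43/2, d(FN,Q)=47/2
iteration 4: select HX,LO (d=77/4); attach at lengths (61/8, 69/8); label the merged cluster HLOX
  updated: d(FN,HLOX)=27, d(HLOX,Q)=29
iteration 5: select FN,Q (d=47/2); attach at lengths (25/4, 47/4); label the merged cluster FNQ
  updated: d(FNQ,HLOX)=83/3
iteration 6: select FNQ,HLOX (d=83/3); attach at lengths (25/12, 101/24); label the merged cluster FHLNOQX
final tree: (((F:11/2,N:11/2):25/4,Q:47/4):25/12,((H:2,X:2):61/8,(L:1,O:1):69/8):101/24)
total length: 1381/24

(((F:11/2,N:11/2):25/4,Q:47/4):25/12,((H:2,X:2):61/8,(L:1,O:1):69/8):101/24)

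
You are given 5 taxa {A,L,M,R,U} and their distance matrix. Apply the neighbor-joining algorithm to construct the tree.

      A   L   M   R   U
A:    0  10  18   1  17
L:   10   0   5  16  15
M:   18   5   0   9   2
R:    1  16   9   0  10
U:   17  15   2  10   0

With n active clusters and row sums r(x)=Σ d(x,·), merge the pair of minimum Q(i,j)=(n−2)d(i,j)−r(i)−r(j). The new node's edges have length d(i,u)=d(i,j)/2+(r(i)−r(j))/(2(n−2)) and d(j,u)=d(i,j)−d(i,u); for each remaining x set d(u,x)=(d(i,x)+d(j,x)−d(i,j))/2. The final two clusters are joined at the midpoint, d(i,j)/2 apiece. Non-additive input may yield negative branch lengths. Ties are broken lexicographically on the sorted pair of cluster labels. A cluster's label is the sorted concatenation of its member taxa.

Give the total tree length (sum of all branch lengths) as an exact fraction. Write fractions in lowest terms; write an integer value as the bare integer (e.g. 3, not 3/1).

79/4

iteration 1: select A,R (d=1, Q=-79); attach at lengths (13/6, -7/6); label the merged cluster AR
  updated: d(AR,L)=25/2, d(AR,M)=13, d(AR,U)=13
iteration 2: select AR,L (d=25/2, Q=-46); attach at lengths (31/4, 19/4); label the merged cluster ALR
  updated: d(ALR,M)=11/4, d(ALR,U)=31/4
iteration 3: select ALR,M (d=11/4, Q=-25/2); attach at lengths (17/4, -3/2); label the merged cluster ALMR
  updated: d(ALMR,U)=7/2
iteration 4: select ALMR,U (d=7/2); attach at lengths (7/4, 7/4); label the merged cluster ALMRU
final tree: ((((A:13/6,R:-7/6):31/4,L:19/4):17/4,M:-3/2):7/4,U:7/4)
total length: 79/4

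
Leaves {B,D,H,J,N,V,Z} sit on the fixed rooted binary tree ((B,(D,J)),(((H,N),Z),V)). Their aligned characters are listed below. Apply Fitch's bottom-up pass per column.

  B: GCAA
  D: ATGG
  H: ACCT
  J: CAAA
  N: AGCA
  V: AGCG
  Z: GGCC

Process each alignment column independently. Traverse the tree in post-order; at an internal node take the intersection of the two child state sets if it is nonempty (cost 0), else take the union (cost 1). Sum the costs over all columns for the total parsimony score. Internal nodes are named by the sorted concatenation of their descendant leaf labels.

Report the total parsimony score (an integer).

13

site 0, node DJ: D={A} ∪ J={C} → {A,C} (+1)
site 0, node BDJ: B={G} ∪ DJ={A,C} → {A,C,G} (+1)
site 0, node HN: H={A} ∩ N={A} → {A} (+0)
site 0, node HNZ: HN={A} ∪ Z={G} → {A,G} (+1)
site 0, node HNVZ: HNZ={A,G} ∩ V={A} → {A} (+0)
site 0, node BDHJNVZ: BDJ={A,C,G} ∩ HNVZ={A} → {A} (+0)
site 1, node DJ: D={T} ∪ J={A} → {A,T} (+1)
site 1, node BDJ: B={C} ∪ DJ={A,T} → {A,C,T} (+1)
site 1, node HN: H={C} ∪ N={G} → {C,G} (+1)
site 1, node HNZ: HN={C,G} ∩ Z={G} → {G} (+0)
site 1, node HNVZ: HNZ={G} ∩ V={G} → {G} (+0)
site 1, node BDHJNVZ: BDJ={A,C,T} ∪ HNVZ={G} → {A,C,G,T} (+1)
site 2, node DJ: D={G} ∪ J={A} → {A,G} (+1)
site 2, node BDJ: B={A} ∩ DJ={A,G} → {A} (+0)
site 2, node HN: H={C} ∩ N={C} → {C} (+0)
site 2, node HNZ: HN={C} ∩ Z={C} → {C} (+0)
site 2, node HNVZ: HNZ={C} ∩ V={C} → {C} (+0)
site 2, node BDHJNVZ: BDJ={A} ∪ HNVZ={C} → {A,C} (+1)
site 3, node DJ: D={G} ∪ J={A} → {A,G} (+1)
site 3, node BDJ: B={A} ∩ DJ={A,G} → {A} (+0)
site 3, node HN: H={T} ∪ N={A} → {A,T} (+1)
site 3, node HNZ: HN={A,T} ∪ Z={C} → {A,C,T} (+1)
site 3, node HNVZ: HNZ={A,C,T} ∪ V={G} → {A,C,G,T} (+1)
site 3, node BDHJNVZ: BDJ={A} ∩ HNVZ={A,C,G,T} → {A} (+0)
per-site changes: [3, 4, 2, 4]; total = 13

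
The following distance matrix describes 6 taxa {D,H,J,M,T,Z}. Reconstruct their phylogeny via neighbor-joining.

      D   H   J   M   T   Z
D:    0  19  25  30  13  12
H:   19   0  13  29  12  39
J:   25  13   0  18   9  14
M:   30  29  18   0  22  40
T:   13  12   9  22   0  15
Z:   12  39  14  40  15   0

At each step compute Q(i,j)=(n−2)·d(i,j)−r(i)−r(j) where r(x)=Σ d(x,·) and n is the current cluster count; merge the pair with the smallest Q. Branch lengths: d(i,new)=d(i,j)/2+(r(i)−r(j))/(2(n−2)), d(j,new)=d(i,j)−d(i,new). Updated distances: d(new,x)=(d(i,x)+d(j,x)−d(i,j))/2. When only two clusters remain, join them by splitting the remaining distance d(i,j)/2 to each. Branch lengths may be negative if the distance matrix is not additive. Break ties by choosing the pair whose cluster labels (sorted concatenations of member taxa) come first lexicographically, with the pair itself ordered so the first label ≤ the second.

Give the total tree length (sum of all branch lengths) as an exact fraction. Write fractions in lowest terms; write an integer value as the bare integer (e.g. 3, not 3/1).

iteration 1: select D,Z (d=12, Q=-171); attach at lengths (27/8, 69/8); label the merged cluster DZ
  updated: d(DZ,H)=23, d(DZ,J)=27/2, d(DZ,M)=29, d(DZ,T)=8
iteration 2: select DZ,T (d=8, Q=-201/2); attach at lengths (31/4, 1/4); label the merged cluster DTZ
  updated: d(DTZ,H)=27/2, d(DTZ,J)=29/4, d(DTZ,M)=43/2
iteration 3: select DTZ,H (d=27/2, Q=-283/4); attach at lengths (55/16, 161/16); label the merged cluster DHTZ
  updated: d(DHTZ,J)=27/8, d(DHTZ,M)=37/2
iteration 4: select DHTZ,J (d=27/8, Q=-319/8); attach at lengths (31/16, 23/16); label the merged cluster DHJTZ
  updated: d(DHJTZ,M)=265/16
iteration 5: select DHJTZ,M (d=265/16); attach at lengths (265/32, 265/32); label the merged cluster DHJMTZ
final tree: (((((D:27/8,Z:69/8):31/4,T:1/4):55/16,H:161/16):31/16,J:23/16):265/32,M:265/32)
total length: 855/16

855/16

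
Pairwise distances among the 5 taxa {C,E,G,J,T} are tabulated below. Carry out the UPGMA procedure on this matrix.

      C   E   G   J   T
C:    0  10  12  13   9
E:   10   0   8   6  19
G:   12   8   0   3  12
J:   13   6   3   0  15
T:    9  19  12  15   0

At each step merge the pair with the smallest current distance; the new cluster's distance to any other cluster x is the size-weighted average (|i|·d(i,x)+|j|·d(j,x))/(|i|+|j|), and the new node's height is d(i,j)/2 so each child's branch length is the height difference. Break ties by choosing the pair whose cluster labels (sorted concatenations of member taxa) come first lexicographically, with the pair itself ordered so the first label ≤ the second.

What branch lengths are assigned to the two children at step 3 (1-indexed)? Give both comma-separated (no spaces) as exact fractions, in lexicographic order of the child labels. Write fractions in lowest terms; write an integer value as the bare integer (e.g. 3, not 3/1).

iteration 1: select G,J (d=3); attach at lengths (3/2, 3/2); label the merged cluster GJ
  updated: d(C,GJ)=25/2, d(E,GJ)=7, d(GJ,T)=27/2
iteration 2: select E,GJ (d=7); attach at lengths (7/2, 2); label the merged cluster EGJ
  updated: d(C,EGJ)=35/3, d(EGJ,T)=46/3
iteration 3: select C,T (d=9); attach at lengths (9/2, 9/2); label the merged cluster CT
  updated: d(CT,EGJ)=27/2
iteration 4: select CT,EGJ (d=27/2); attach at lengths (9/4, 13/4); label the merged cluster CEGJT
final tree: ((C:9/2,T:9/2):9/4,(E:7/2,(G:3/2,J:3/2):2):13/4)
total length: 23

9/2,9/2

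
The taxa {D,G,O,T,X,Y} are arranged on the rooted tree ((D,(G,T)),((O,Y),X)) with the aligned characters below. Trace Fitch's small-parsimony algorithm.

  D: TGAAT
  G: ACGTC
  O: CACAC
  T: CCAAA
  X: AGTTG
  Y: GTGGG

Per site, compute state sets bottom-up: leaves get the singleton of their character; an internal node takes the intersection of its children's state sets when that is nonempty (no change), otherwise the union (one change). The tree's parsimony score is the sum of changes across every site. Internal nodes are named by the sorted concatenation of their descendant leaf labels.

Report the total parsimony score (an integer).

[col 0] GT: children G:{A}, T:{C} ∪→ {A,C}; cost 1
[col 0] DGT: children D:{T}, GT:{A,C} ∪→ {A,C,T}; cost 1
[col 0] OY: children O:{C}, Y:{G} ∪→ {C,G}; cost 1
[col 0] OXY: children OY:{C,G}, X:{A} ∪→ {A,C,G}; cost 1
[col 0] DGOTXY: children DGT:{A,C,T}, OXY:{A,C,G} ∩→ {A,C}; cost 0
[col 1] GT: children G:{C}, T:{C} ∩→ {C}; cost 0
[col 1] DGT: children D:{G}, GT:{C} ∪→ {C,G}; cost 1
[col 1] OY: children O:{A}, Y:{T} ∪→ {A,T}; cost 1
[col 1] OXY: children OY:{A,T}, X:{G} ∪→ {A,G,T}; cost 1
[col 1] DGOTXY: children DGT:{C,G}, OXY:{A,G,T} ∩→ {G}; cost 0
[col 2] GT: children G:{G}, T:{A} ∪→ {A,G}; cost 1
[col 2] DGT: children D:{A}, GT:{A,G} ∩→ {A}; cost 0
[col 2] OY: children O:{C}, Y:{G} ∪→ {C,G}; cost 1
[col 2] OXY: children OY:{C,G}, X:{T} ∪→ {C,G,T}; cost 1
[col 2] DGOTXY: children DGT:{A}, OXY:{C,G,T} ∪→ {A,C,G,T}; cost 1
[col 3] GT: children G:{T}, T:{A} ∪→ {A,T}; cost 1
[col 3] DGT: children D:{A}, GT:{A,T} ∩→ {A}; cost 0
[col 3] OY: children O:{A}, Y:{G} ∪→ {A,G}; cost 1
[col 3] OXY: children OY:{A,G}, X:{T} ∪→ {A,G,T}; cost 1
[col 3] DGOTXY: children DGT:{A}, OXY:{A,G,T} ∩→ {A}; cost 0
[col 4] GT: children G:{C}, T:{A} ∪→ {A,C}; cost 1
[col 4] DGT: children D:{T}, GT:{A,C} ∪→ {A,C,T}; cost 1
[col 4] OY: children O:{C}, Y:{G} ∪→ {C,G}; cost 1
[col 4] OXY: children OY:{C,G}, X:{G} ∩→ {G}; cost 0
[col 4] DGOTXY: children DGT:{A,C,T}, OXY:{G} ∪→ {A,C,G,T}; cost 1
per-site changes: [4, 3, 4, 3, 4]; total = 18

18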